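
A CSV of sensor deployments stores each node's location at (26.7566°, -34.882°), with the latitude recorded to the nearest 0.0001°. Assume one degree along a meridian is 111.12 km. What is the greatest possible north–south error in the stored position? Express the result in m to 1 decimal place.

Rounding to 4 decimal places leaves the latitude within ±5e-05° of the true value.
Along the meridian that is 5e-05° × 111120 m/° = 5.556 m.

5.6 m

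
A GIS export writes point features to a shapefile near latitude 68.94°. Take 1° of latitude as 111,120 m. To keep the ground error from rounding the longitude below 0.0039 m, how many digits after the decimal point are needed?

7

At 68.94° one degree of longitude covers 111120 × cos 68.94° ≈ 111120 × 0.3593 ≈ 39930.5 m.
N decimal places → at most half a unit in the last place, 0.5 × 10⁻ᴺ° = 39930.5/2 × 10⁻ᴺ m.
Setting 19965.2 × 10⁻ᴺ ≤ 0.0039 gives 10ᴺ ≥ 5.119e+06, i.e. N ≥ 6.71.
N = 6 would give 0.02 m (too coarse); N = 7 gives 0.002 m ≤ 0.0039 m.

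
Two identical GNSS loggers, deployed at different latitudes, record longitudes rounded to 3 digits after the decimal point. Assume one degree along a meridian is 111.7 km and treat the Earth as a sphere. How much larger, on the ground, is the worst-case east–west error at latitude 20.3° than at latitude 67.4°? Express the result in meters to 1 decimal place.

30.9 meters

Rounding to 3 decimal places leaves the longitude within ±0.0005° of the true value.
Error at 20.3° = 0.0005° × 111700 × cos 20.3° ≈ 55.85 × 0.9379 = 52.381 m.
At 67.4°: 0.0005° × 111700 × cos 67.4° = 0.0005 × 111700 × 0.3843 ≈ 21.463 m.
Difference: 52.381 − 21.463 = 30.918 m.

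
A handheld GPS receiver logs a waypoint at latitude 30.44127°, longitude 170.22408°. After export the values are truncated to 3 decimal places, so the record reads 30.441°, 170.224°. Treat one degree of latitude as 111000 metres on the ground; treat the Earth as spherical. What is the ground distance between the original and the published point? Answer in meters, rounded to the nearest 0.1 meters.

30.9 meters

The latitude changed by +0.00027° and the longitude by +0.00008°.
N–S: 0.00027° × 111000 m/° = 29.97 m.
East–west at this latitude: 0.00008° × 111000 × cos 30.441° ≈ 0.00008 × 95698.8 = 7.6559 m.
Hypotenuse of the two orthogonal shifts: √(29.97² + 7.6559²) = 30.9324 m.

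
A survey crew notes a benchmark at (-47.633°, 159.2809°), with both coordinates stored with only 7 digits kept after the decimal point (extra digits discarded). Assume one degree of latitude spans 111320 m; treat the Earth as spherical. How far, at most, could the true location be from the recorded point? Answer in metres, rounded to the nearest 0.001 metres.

Truncating at 7 decimal places can drop up to a full unit in the last place, so each coordinate may be off by as much as 1e-07°.
North–south component: 1e-07° × 111320 = 0.011132 m.
East–west component at 47.633°: 1e-07° × 111320 × cos 47.633° ≈ 1e-07 × 75016 ≈ 0.0075016 m.
The two errors are perpendicular, so the maximum displacement is √(0.011132² + 0.0075016²) ≈ 0.0134237 m.

0.013 metres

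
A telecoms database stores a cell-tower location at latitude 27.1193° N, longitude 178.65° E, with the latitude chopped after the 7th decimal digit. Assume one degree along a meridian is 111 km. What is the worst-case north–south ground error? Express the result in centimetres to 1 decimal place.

Truncating at 7 decimal places can drop up to a full unit in the last place, so the latitude may be off by as much as 1e-07°.
North–south distance: 1e-07° × 111000 m/° = 0.0111 m.
That is 0.0111 m = 1.11 cm.

1.1 centimetres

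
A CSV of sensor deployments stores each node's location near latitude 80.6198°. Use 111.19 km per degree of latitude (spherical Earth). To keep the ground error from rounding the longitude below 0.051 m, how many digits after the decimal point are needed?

At 80.6198° one degree of longitude covers 111190 × cos 80.6198° ≈ 111190 × 0.1630 ≈ 18122.3 m.
N decimal places → at most half a unit in the last place, 0.5 × 10⁻ᴺ° = 18122.3/2 × 10⁻ᴺ m.
Need 0.5 × 18122.3 × 10⁻ᴺ ≤ 0.051 → 10⁻ᴺ ≤ 5.628e-06, so N ≥ 5.25.
N = 5 would give 0.0906 m (too coarse); N = 6 gives 0.00906 m ≤ 0.051 m.

6 decimal places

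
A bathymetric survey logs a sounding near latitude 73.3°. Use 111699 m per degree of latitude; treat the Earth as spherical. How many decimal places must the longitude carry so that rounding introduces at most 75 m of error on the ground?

At 73.3° one degree of longitude covers 111699 × cos 73.3° ≈ 111699 × 0.2874 ≈ 32097.9 m.
Rounding to N decimal places gives at most 0.5 × 10⁻ᴺ degrees of error, i.e. 0.5 × 10⁻ᴺ × 32097.9 m.
Setting 16048.9 × 10⁻ᴺ ≤ 75 gives 10ᴺ ≥ 214, i.e. N ≥ 2.33.
So 3 decimal places suffice (16 m); 2 would allow up to 160 m.

3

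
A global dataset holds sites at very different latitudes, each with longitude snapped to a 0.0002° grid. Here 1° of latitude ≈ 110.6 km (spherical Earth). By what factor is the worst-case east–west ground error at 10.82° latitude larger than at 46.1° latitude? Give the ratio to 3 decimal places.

With a 0.0002° grid the true value lies within half a step, ±0.0002°/2 = ±0.0001°, of the stored one.
Error at 10.82° = 0.0001° × 110600 × cos 10.82° ≈ 11.06 × 0.9822 = 10.863 m.
At 46.1°: 0.0001° × 110600 × cos 46.1° = 0.0001 × 110600 × 0.6934 ≈ 7.669 m.
Ratio: 10.863 / 7.669 = cos 10.82° / cos 46.1° ≈ 1.4165.

1.417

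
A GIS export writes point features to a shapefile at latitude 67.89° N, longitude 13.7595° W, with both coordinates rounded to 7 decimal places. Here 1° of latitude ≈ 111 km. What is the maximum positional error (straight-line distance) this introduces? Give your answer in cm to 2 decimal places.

0.59 cm

Rounding to 7 decimal places leaves each coordinate within ±5e-08° of the true value.
Latitude error → 5e-08 × 111000 = 0.00555 m along the meridian.
Longitude error → 5e-08 × 111000 × cos 67.89° = 5e-08 × 111000 × 0.3764 ≈ 0.00208894 m.
Combining orthogonally: (0.00555² + 0.00208894²)^½ ≈ 0.00593011 m.
That is 0.00593011 m = 0.59301 cm.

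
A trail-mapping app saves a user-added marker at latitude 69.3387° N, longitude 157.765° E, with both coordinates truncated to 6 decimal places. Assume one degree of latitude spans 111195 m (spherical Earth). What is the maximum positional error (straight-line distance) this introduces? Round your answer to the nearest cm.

Truncating at 6 decimal places can drop up to a full unit in the last place, so each coordinate may be off by as much as 1e-06°.
Latitude error → 1e-06 × 111195 = 0.111195 m along the meridian.
Longitude error → 1e-06 × 111195 × cos 69.3387° = 1e-06 × 111195 × 0.3528 ≈ 0.0392344 m.
The two errors are perpendicular, so the maximum displacement is √(0.111195² + 0.0392344²) ≈ 0.117914 m.
That is 0.117914 m = 11.791 cm.

12 cm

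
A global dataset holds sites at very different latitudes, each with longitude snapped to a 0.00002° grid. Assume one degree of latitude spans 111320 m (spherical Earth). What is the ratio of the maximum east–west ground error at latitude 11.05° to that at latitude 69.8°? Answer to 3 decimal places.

2.842

With a 0.00002° grid the true value lies within half a step, ±0.00002°/2 = ±1e-05°, of the stored one.
Error at 11.05° = 1e-05° × 111320 × cos 11.05° ≈ 1.1132 × 0.9815 = 1.0926 m.
At 69.8°: 1e-05° × 111320 × cos 69.8° = 1e-05 × 111320 × 0.3453 ≈ 0.38439 m.
Ratio: 1.0926 / 0.38439 = cos 11.05° / cos 69.8° ≈ 2.8424.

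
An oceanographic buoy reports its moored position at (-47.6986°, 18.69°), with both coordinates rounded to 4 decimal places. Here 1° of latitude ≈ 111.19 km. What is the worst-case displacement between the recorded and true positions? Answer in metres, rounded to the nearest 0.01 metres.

6.70 metres

Rounding to 4 decimal places leaves each coordinate within ±5e-05° of the true value.
N–S: 5e-05° × 111190 m/° = 5.5595 m.
East–west component at 47.6986°: 5e-05° × 111190 × cos 47.6986° ≈ 5e-05 × 74834.3 ≈ 3.74171 m.
Combining orthogonally: (5.5595² + 3.74171²)^½ ≈ 6.70138 m.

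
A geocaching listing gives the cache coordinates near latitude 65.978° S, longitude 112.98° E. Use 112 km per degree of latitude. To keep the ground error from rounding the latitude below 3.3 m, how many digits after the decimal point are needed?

One degree of latitude covers 112000 m.
Rounding to N decimal places gives at most 0.5 × 10⁻ᴺ degrees of error, i.e. 0.5 × 10⁻ᴺ × 112000 m.
Setting 56000 × 10⁻ᴺ ≤ 3.3 gives 10ᴺ ≥ 1.697e+04, i.e. N ≥ 4.23.
At 4 places the error can reach 5.6 m, but 5 places keeps it to 0.56 m.

5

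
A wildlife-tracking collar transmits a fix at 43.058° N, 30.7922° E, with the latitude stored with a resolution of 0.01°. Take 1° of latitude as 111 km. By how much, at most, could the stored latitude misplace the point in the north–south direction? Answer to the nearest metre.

With a 0.01° grid the true value lies within half a step, ±0.01°/2 = ±0.005°, of the stored one.
Along the meridian that is 0.005° × 111000 m/° = 555 m.

555 metres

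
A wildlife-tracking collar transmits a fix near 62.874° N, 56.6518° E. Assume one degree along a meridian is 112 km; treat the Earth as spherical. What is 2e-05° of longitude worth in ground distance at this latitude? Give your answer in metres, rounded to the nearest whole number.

1 metres

2e-05° of longitude at 62.874° is 2e-05 × 112000 × cos 62.874° ≈ 2e-05 × 51066.3 = 1.02133 m.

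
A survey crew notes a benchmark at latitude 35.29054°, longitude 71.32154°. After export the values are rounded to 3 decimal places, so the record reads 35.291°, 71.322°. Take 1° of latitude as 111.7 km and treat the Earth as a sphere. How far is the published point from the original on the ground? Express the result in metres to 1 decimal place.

The latitude changed by -0.00046° and the longitude by -0.00046°.
North–south shift: -0.00046 × 111700 = -51.382 m.
East–west at this latitude: -0.00046° × 111700 × cos 35.291° ≈ -0.00046 × 91172.7 = -41.9394 m.
Distance: √(51.382² + 41.9394²) ≈ 66.3252 m.

66.3 metres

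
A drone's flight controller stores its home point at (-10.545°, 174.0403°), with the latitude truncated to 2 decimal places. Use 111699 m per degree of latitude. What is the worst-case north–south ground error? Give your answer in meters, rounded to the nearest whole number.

Truncating at 2 decimal places can drop up to a full unit in the last place, so the latitude may be off by as much as 0.01°.
So the N–S error is at most 0.01 × 111699 = 1116.99 m.

1117 meters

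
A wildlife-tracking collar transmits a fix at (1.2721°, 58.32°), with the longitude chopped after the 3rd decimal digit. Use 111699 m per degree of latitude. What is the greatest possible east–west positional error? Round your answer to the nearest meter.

Truncating at 3 decimal places can drop up to a full unit in the last place, so the longitude may be off by as much as 0.001°.
At latitude 1.2721° a degree of longitude spans 111699 m × cos 1.2721° = 111699 × 0.9998 ≈ 111671 m.
So at most 0.001° × 111671 ≈ 111.671 m east–west.

112 meters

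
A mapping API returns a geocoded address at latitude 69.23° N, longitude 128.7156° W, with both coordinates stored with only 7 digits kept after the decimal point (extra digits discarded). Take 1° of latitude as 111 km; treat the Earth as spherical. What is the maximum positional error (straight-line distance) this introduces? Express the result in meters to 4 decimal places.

Truncating at 7 decimal places can drop up to a full unit in the last place, so each coordinate may be off by as much as 1e-07°.
North–south component: 1e-07° × 111000 = 0.0111 m.
Longitude error → 1e-07 × 111000 × cos 69.23° = 1e-07 × 111000 × 0.3546 ≈ 0.00393625 m.
Worst case both components are at the extreme and orthogonal: √(0.0111² + 0.00393625²) ≈ 0.0117773 m.

0.0118 meters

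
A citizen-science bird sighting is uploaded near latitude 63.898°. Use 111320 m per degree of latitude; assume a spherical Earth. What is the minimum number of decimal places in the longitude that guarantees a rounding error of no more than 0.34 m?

At 63.898° one degree of longitude covers 111320 × cos 63.898° ≈ 111320 × 0.4400 ≈ 48977.5 m.
Rounding to N decimal places gives at most 0.5 × 10⁻ᴺ degrees of error, i.e. 0.5 × 10⁻ᴺ × 48977.5 m.
Setting 24488.8 × 10⁻ᴺ ≤ 0.34 gives 10ᴺ ≥ 7.203e+04, i.e. N ≥ 4.86.
At 4 places the error can reach 2.45 m, but 5 places keeps it to 0.245 m.

5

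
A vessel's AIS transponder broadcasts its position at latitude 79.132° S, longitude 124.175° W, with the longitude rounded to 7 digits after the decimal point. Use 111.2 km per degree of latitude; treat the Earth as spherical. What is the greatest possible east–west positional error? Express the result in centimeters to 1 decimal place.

Rounding to 7 decimal places leaves the longitude within ±5e-08° of the true value.
One degree of longitude at 79.132° is 111200 × cos 79.132° ≈ 111200 × 0.1885 = 20966.4 m.
East–west error: 5e-08° × 20966.4 m/° ≈ 0.00104832 m.
That is 0.00104832 m = 0.10483 cm.

0.1 centimeters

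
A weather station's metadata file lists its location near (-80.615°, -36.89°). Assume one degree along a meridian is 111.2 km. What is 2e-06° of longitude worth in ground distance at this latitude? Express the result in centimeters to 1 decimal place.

At 80.615° a degree of longitude is 111200 × cos 80.615° ≈ 18133.1 m, so 2e-06° corresponds to 0.0362663 m.
That is 0.0362663 m = 3.6266 cm.

3.6 centimeters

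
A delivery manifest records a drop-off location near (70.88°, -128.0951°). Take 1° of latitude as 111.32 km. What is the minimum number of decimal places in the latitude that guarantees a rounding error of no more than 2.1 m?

One degree of latitude covers 111320 m.
Rounding to N decimal places gives at most 0.5 × 10⁻ᴺ degrees of error, i.e. 0.5 × 10⁻ᴺ × 111320 m.
Need 0.5 × 111320 × 10⁻ᴺ ≤ 2.1 → 10⁻ᴺ ≤ 3.773e-05, so N ≥ 4.42.
At 4 places the error can reach 5.57 m, but 5 places keeps it to 0.557 m.

5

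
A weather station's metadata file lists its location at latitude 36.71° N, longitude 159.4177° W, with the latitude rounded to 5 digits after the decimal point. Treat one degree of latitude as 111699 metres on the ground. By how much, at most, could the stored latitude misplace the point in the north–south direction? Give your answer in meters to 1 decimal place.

0.6 meters

Rounding to 5 decimal places leaves the latitude within ±5e-06° of the true value.
North–south distance: 5e-06° × 111699 m/° = 0.558495 m.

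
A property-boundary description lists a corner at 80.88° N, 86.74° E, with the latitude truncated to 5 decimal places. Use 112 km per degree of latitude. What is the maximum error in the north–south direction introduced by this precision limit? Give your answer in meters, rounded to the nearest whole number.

1 meters

Truncating at 5 decimal places can drop up to a full unit in the last place, so the latitude may be off by as much as 1e-05°.
Along the meridian that is 1e-05° × 112000 m/° = 1.12 m.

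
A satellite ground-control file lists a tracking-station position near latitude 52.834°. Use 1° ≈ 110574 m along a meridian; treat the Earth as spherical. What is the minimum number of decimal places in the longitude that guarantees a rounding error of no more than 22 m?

At 52.834° one degree of longitude covers 110574 × cos 52.834° ≈ 110574 × 0.6041 ≈ 66800.7 m.
With N decimal places the half-ulp bound is 0.5·10⁻ᴺ°, or 0.5·10⁻ᴺ × 66800.7 m on the ground.
Setting 33400.3 × 10⁻ᴺ ≤ 22 gives 10ᴺ ≥ 1518, i.e. N ≥ 3.18.
N = 3 would give 33.4 m (too coarse); N = 4 gives 3.34 m ≤ 22 m.

4 decimal places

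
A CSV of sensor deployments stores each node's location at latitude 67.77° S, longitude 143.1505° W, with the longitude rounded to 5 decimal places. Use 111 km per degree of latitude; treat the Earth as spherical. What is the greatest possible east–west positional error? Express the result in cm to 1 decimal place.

Rounding to 5 decimal places leaves the longitude within ±5e-06° of the true value.
At latitude 67.77° a degree of longitude spans 111000 m × cos 67.77° = 111000 × 0.3783 ≈ 41994.1 m.
Maximum E–W displacement: 5e-06 × 41994.1 = 0.209971 m.
That is 0.209971 m = 20.997 cm.

21.0 cm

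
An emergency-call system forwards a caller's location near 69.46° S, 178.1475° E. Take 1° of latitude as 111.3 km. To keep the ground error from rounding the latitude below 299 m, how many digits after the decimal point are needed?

One degree of latitude covers 111300 m.
N decimal places → at most half a unit in the last place, 0.5 × 10⁻ᴺ° = 111300/2 × 10⁻ᴺ m.
Need 0.5 × 111300 × 10⁻ᴺ ≤ 299 → 10⁻ᴺ ≤ 5.373e-03, so N ≥ 2.27.
At 2 places the error can reach 556 m, but 3 places keeps it to 55.6 m.

3 decimal places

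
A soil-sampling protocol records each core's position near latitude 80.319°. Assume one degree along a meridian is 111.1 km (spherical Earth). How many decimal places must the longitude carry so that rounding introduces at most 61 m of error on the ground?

3 decimal places

At 80.319° one degree of longitude covers 111100 × cos 80.319° ≈ 111100 × 0.1682 ≈ 18682.9 m.
Rounding to N decimal places gives at most 0.5 × 10⁻ᴺ degrees of error, i.e. 0.5 × 10⁻ᴺ × 18682.9 m.
Need 0.5 × 18682.9 × 10⁻ᴺ ≤ 61 → 10⁻ᴺ ≤ 6.530e-03, so N ≥ 2.19.
So 3 decimal places suffice (9.34 m); 2 would allow up to 93.4 m.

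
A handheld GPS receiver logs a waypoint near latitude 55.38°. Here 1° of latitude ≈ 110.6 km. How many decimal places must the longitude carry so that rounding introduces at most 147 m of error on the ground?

At 55.38° one degree of longitude covers 110600 × cos 55.38° ≈ 110600 × 0.5681 ≈ 62835.3 m.
N decimal places → at most half a unit in the last place, 0.5 × 10⁻ᴺ° = 62835.3/2 × 10⁻ᴺ m.
Need 0.5 × 62835.3 × 10⁻ᴺ ≤ 147 → 10⁻ᴺ ≤ 4.679e-03, so N ≥ 2.33.
So 3 decimal places suffice (31.4 m); 2 would allow up to 314 m.

3 decimal places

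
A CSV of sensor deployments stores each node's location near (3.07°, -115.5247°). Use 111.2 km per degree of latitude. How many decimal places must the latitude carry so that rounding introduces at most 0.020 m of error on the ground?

7

One degree of latitude covers 111200 m.
Rounding to N decimal places gives at most 0.5 × 10⁻ᴺ degrees of error, i.e. 0.5 × 10⁻ᴺ × 111200 m.
Setting 55600 × 10⁻ᴺ ≤ 0.020 gives 10ᴺ ≥ 2.78e+06, i.e. N ≥ 6.44.
N = 6 would give 0.0556 m (too coarse); N = 7 gives 0.00556 m ≤ 0.020 m.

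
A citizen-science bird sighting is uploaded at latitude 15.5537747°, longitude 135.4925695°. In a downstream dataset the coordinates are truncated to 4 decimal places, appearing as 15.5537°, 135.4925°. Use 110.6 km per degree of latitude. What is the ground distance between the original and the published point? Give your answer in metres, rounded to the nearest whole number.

11 metres

Δlat = 15.5537747 − 15.5537 = +0.0000747°; Δlon = 135.4925695 − 135.4925 = +0.0000695°.
N–S: 0.0000747° × 110600 m/° = 8.26182 m.
E–W at 15.5537°: 0.0000695° × 110600 × cos 15.5537° = 0.0000695 × 110600 × 0.9634 ≈ 7.40521 m.
Hypotenuse of the two orthogonal shifts: √(8.26182² + 7.40521²) = 11.0948 m.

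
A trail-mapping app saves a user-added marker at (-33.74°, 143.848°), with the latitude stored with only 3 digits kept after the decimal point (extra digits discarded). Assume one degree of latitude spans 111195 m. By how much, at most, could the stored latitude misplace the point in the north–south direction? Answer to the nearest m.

111 m

Truncating at 3 decimal places can drop up to a full unit in the last place, so the latitude may be off by as much as 0.001°.
North–south distance: 0.001° × 111195 m/° = 111.195 m.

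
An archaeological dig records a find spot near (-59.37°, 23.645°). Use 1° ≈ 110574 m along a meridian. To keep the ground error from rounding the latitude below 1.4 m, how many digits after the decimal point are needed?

5

One degree of latitude covers 110574 m.
N decimal places → at most half a unit in the last place, 0.5 × 10⁻ᴺ° = 110574/2 × 10⁻ᴺ m.
Need 0.5 × 110574 × 10⁻ᴺ ≤ 1.4 → 10⁻ᴺ ≤ 2.532e-05, so N ≥ 4.60.
N = 4 would give 5.53 m (too coarse); N = 5 gives 0.553 m ≤ 1.4 m.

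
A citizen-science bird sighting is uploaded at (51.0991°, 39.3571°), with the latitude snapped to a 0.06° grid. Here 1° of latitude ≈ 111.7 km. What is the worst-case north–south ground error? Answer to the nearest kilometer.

3 kilometers

With a 0.06° grid the true value lies within half a step, ±0.06°/2 = ±0.03°, of the stored one.
Along the meridian that is 0.03° × 111700 m/° = 3351 m.
That is 3351 m = 3.351 km.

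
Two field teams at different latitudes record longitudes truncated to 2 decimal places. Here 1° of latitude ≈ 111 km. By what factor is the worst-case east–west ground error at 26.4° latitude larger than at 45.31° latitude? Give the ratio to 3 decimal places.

1.274

Truncating at 2 decimal places can drop up to a full unit in the last place, so the longitude may be off by as much as 0.01°.
Error at 26.4° = 0.01° × 111000 × cos 26.4° ≈ 1110 × 0.8957 = 994.24 m.
Error at 45.31° = 0.01° × 111000 × cos 45.31° ≈ 1110 × 0.7033 = 780.63 m.
Ratio: 994.24 / 780.63 = cos 26.4° / cos 45.31° ≈ 1.2736.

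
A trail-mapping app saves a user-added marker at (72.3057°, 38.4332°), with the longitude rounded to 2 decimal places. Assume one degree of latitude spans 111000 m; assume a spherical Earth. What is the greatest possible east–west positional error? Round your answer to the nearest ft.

Rounding to 2 decimal places leaves the longitude within ±0.005° of the true value.
Parallels shrink by cos φ, so at 72.3057° a degree of longitude is 111000 × 0.3039 ≈ 33737.1 m.
East–west error: 0.005° × 33737.1 m/° ≈ 168.686 m.
Converting: 168.686 m × 3.2808 ft/m ≈ 553.43 ft.

553 ft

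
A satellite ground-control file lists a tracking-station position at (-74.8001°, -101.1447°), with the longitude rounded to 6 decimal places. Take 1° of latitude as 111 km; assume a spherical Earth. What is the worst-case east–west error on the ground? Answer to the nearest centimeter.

Rounding to 6 decimal places leaves the longitude within ±5e-07° of the true value.
At latitude 74.8001° a degree of longitude spans 111000 m × cos 74.8001° = 111000 × 0.2622 ≈ 29102.8 m.
Maximum E–W displacement: 5e-07 × 29102.8 = 0.0145514 m.
That is 0.0145514 m = 1.4551 cm.

1 centimeters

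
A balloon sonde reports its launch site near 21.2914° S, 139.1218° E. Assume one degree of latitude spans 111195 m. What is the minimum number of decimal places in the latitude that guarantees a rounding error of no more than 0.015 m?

7 decimal places

One degree of latitude covers 111195 m.
With N decimal places the half-ulp bound is 0.5·10⁻ᴺ°, or 0.5·10⁻ᴺ × 111195 m on the ground.
Need 0.5 × 111195 × 10⁻ᴺ ≤ 0.015 → 10⁻ᴺ ≤ 2.698e-07, so N ≥ 6.57.
N = 6 would give 0.0556 m (too coarse); N = 7 gives 0.00556 m ≤ 0.015 m.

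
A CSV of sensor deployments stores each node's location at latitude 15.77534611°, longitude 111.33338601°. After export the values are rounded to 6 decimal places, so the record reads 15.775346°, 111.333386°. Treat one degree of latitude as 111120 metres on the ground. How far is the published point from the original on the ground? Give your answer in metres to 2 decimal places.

The latitude changed by +0.00000011° and the longitude by +0.00000001°.
North–south shift: 0.00000011 × 111120 = 0.0122232 m.
East–west at this latitude: 0.00000001° × 111120 × cos 15.7753° ≈ 0.00000001 × 106935 = 0.00106935 m.
Combined displacement = (0.0122232² + 0.00106935²)^½ ≈ 0.0122699 m.

0.01 metres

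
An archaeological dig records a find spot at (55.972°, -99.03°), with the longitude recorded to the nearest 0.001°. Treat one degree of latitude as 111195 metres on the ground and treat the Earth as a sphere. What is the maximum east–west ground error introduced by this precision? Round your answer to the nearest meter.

31 meters

Rounding to 3 decimal places leaves the longitude within ±0.0005° of the true value.
At latitude 55.972° a degree of longitude spans 111195 m × cos 55.972° = 111195 × 0.5596 ≈ 62224.5 m.
So at most 0.0005° × 62224.5 ≈ 31.1122 m east–west.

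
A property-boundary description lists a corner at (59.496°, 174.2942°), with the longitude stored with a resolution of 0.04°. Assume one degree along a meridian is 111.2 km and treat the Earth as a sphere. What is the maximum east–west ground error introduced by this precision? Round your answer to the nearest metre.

With a 0.04° grid the true value lies within half a step, ±0.04°/2 = ±0.02°, of the stored one.
At latitude 59.496° a degree of longitude spans 111200 m × cos 59.496° = 111200 × 0.5076 ≈ 56445 m.
East–west error: 0.02° × 56445 m/° ≈ 1128.9 m.

1129 metres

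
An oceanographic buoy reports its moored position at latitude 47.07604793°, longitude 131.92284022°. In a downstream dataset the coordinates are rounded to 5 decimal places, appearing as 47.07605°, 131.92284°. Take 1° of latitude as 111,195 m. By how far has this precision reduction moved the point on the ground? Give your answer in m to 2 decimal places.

The latitude changed by -0.00000207° and the longitude by +0.00000022°.
North–south shift: -0.00000207 × 111195 = -0.230174 m.
East–west at this latitude: 0.00000022° × 111195 × cos 47.0761° ≈ 0.00000022 × 75726.8 = 0.0166599 m.
Distance: √(0.230174² + 0.0166599²) ≈ 0.230776 m.

0.23 m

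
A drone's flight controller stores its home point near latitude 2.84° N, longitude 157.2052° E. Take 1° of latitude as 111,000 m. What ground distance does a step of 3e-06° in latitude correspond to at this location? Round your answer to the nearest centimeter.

3e-06° × 111000 m/° = 0.333 m.
That is 0.333 m = 33.3 cm.

33 centimeters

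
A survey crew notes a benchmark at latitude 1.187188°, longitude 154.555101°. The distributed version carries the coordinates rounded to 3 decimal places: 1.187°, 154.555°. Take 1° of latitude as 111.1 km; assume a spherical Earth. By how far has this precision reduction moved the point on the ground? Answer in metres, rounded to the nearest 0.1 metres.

23.7 metres

The latitude changed by +0.000188° and the longitude by +0.000101°.
N–S: 0.000188° × 111100 m/° = 20.8868 m.
E–W at 1.187°: 0.000101° × 111100 × cos 1.187° = 0.000101 × 111100 × 0.9998 ≈ 11.2187 m.
Hypotenuse of the two orthogonal shifts: √(20.8868² + 11.2187²) = 23.709 m.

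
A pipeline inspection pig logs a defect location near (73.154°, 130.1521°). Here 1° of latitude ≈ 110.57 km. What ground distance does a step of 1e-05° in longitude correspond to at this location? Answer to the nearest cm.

At 73.154° a degree of longitude is 110570 × cos 73.154° ≈ 32043.2 m, so 1e-05° corresponds to 0.320432 m.
That is 0.320432 m = 32.043 cm.

32 cm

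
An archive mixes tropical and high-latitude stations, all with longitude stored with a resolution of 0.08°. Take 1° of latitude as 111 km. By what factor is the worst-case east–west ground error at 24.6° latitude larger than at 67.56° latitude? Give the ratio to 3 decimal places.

2.382

With a 0.08° grid the true value lies within half a step, ±0.08°/2 = ±0.04°, of the stored one.
Error at 24.6° = 0.04° × 111000 × cos 24.6° ≈ 4440 × 0.9092 = 4037 m.
At 67.56°: 0.04° × 111000 × cos 67.56° = 0.04 × 111000 × 0.3817 ≈ 1694.8 m.
The ratio reduces to cos 24.6° / cos 67.56° = 0.9092/0.3817 ≈ 2.3820.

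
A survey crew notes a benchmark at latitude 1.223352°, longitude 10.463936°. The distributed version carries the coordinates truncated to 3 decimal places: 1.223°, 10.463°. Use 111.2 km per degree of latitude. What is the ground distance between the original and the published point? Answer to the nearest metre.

Δlat = 1.223352 − 1.223 = +0.000352°; Δlon = 10.463936 − 10.463 = +0.000936°.
North–south shift: 0.000352 × 111200 = 39.1424 m.
East–west at this latitude: 0.000936° × 111200 × cos 1.223° ≈ 0.000936 × 111175 = 104.059 m.
Combined displacement = (39.1424² + 104.059²)^½ ≈ 111.178 m.

111 metres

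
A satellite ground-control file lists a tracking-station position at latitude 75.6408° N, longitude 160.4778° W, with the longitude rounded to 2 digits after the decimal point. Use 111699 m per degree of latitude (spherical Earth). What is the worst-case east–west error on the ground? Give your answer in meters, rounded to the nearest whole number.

Rounding to 2 decimal places leaves the longitude within ±0.005° of the true value.
At latitude 75.6408° a degree of longitude spans 111699 m × cos 75.6408° = 111699 × 0.2480 ≈ 27701.4 m.
Maximum E–W displacement: 0.005 × 27701.4 = 138.507 m.

139 meters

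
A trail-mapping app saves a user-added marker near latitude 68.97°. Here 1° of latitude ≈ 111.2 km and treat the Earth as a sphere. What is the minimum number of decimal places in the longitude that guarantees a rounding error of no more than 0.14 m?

At 68.97° one degree of longitude covers 111200 × cos 68.97° ≈ 111200 × 0.3589 ≈ 39904.9 m.
N decimal places → at most half a unit in the last place, 0.5 × 10⁻ᴺ° = 39904.9/2 × 10⁻ᴺ m.
Setting 19952.4 × 10⁻ᴺ ≤ 0.14 gives 10ᴺ ≥ 1.425e+05, i.e. N ≥ 5.15.
N = 5 would give 0.2 m (too coarse); N = 6 gives 0.02 m ≤ 0.14 m.

6 decimal places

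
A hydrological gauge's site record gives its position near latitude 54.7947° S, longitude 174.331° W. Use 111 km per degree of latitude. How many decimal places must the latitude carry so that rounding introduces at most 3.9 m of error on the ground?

5

One degree of latitude covers 111000 m.
Rounding to N decimal places gives at most 0.5 × 10⁻ᴺ degrees of error, i.e. 0.5 × 10⁻ᴺ × 111000 m.
Need 0.5 × 111000 × 10⁻ᴺ ≤ 3.9 → 10⁻ᴺ ≤ 7.027e-05, so N ≥ 4.15.
So 5 decimal places suffice (0.555 m); 4 would allow up to 5.55 m.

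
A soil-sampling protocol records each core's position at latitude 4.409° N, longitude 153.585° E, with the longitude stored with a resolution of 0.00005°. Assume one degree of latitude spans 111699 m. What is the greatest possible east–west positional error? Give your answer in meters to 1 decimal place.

2.8 meters

With a 0.00005° grid the true value lies within half a step, ±0.00005°/2 = ±2.5e-05°, of the stored one.
At latitude 4.409° a degree of longitude spans 111699 m × cos 4.409° = 111699 × 0.9970 ≈ 111368 m.
So at most 2.5e-05° × 111368 ≈ 2.78421 m east–west.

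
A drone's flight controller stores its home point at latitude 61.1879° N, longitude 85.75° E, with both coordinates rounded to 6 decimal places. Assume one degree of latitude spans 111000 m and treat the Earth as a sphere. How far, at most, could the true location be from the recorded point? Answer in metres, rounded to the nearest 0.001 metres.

0.062 metres

Rounding to 6 decimal places leaves each coordinate within ±5e-07° of the true value.
North–south component: 5e-07° × 111000 = 0.0555 m.
Longitude error → 5e-07 × 111000 × cos 61.1879° = 5e-07 × 111000 × 0.4819 ≈ 0.0267476 m.
Combining orthogonally: (0.0555² + 0.0267476²)^½ ≈ 0.0616091 m.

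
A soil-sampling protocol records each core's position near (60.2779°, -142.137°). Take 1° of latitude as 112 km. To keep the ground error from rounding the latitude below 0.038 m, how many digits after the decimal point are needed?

One degree of latitude covers 112000 m.
Rounding to N decimal places gives at most 0.5 × 10⁻ᴺ degrees of error, i.e. 0.5 × 10⁻ᴺ × 112000 m.
Setting 56000 × 10⁻ᴺ ≤ 0.038 gives 10ᴺ ≥ 1.474e+06, i.e. N ≥ 6.17.
At 6 places the error can reach 0.056 m, but 7 places keeps it to 0.0056 m.

7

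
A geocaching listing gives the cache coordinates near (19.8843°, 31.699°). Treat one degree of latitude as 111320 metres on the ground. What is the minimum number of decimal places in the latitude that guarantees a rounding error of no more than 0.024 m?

One degree of latitude covers 111320 m.
N decimal places → at most half a unit in the last place, 0.5 × 10⁻ᴺ° = 111320/2 × 10⁻ᴺ m.
Setting 55660 × 10⁻ᴺ ≤ 0.024 gives 10ᴺ ≥ 2.319e+06, i.e. N ≥ 6.37.
So 7 decimal places suffice (0.00557 m); 6 would allow up to 0.0557 m.

7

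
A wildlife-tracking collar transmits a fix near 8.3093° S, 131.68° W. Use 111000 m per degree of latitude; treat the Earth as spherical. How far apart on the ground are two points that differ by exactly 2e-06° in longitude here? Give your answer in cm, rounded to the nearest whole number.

2e-06° of longitude at 8.3093° is 2e-06 × 111000 × cos 8.3093° ≈ 2e-06 × 109835 = 0.21967 m.
That is 0.21967 m = 21.967 cm.

22 cm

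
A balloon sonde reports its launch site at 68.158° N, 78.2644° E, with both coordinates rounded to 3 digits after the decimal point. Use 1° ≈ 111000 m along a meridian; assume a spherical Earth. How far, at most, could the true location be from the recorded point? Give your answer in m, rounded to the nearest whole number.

59 m

Rounding to 3 decimal places leaves each coordinate within ±0.0005° of the true value.
N–S: 0.0005° × 111000 m/° = 55.5 m.
East–west component at 68.158°: 0.0005° × 111000 × cos 68.158° ≈ 0.0005 × 41297.4 ≈ 20.6487 m.
The two errors are perpendicular, so the maximum displacement is √(55.5² + 20.6487²) ≈ 59.2167 m.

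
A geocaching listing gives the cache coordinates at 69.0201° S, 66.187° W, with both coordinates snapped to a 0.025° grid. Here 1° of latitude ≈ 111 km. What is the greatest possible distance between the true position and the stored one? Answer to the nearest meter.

1474 meters

With a 0.025° grid the true value lies within half a step, ±0.025°/2 = ±0.0125°, of the stored one.
Latitude error → 0.0125 × 111000 = 1387.5 m along the meridian.
E–W at 69.0201°: 0.0125° × 111000 × cos 69.0201° = 0.0125 × 111000 × 0.3580 ≈ 496.781 m.
Worst case both components are at the extreme and orthogonal: √(1387.5² + 496.781²) ≈ 1473.75 m.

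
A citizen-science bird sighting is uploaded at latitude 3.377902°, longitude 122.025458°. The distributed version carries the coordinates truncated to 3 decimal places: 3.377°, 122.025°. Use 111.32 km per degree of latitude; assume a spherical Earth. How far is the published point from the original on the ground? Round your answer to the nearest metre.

Δlat = 3.377902 − 3.377 = +0.000902°; Δlon = 122.025458 − 122.025 = +0.000458°.
N–S: 0.000902° × 111320 m/° = 100.411 m.
East–west at this latitude: 0.000458° × 111320 × cos 3.377° ≈ 0.000458 × 111127 = 50.896 m.
Combined displacement = (100.411² + 50.896²)^½ ≈ 112.573 m.

113 metres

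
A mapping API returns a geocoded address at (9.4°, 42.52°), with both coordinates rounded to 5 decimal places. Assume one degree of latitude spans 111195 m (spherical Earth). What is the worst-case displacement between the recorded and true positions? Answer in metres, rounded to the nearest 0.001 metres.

Rounding to 5 decimal places leaves each coordinate within ±5e-06° of the true value.
North–south component: 5e-06° × 111195 = 0.555975 m.
E–W at 9.4°: 5e-06° × 111195 × cos 9.4° = 5e-06 × 111195 × 0.9866 ≈ 0.548509 m.
The two errors are perpendicular, so the maximum displacement is √(0.555975² + 0.548509²) ≈ 0.781006 m.

0.781 metres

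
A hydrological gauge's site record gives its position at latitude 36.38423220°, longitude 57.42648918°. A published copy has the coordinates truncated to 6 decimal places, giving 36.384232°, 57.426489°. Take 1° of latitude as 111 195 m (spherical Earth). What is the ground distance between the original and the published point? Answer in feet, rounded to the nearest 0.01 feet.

The latitude changed by +0.00000020° and the longitude by +0.00000018°.
North–south shift: 0.00000020 × 111195 = 0.022239 m.
East–west at this latitude: 0.00000018° × 111195 × cos 36.3842° ≈ 0.00000018 × 89518.3 = 0.0161133 m.
Combined displacement = (0.022239² + 0.0161133²)^½ ≈ 0.0274629 m.
Converting: 0.0274629 m × 3.2808 ft/m ≈ 0.090101 ft.

0.09 feet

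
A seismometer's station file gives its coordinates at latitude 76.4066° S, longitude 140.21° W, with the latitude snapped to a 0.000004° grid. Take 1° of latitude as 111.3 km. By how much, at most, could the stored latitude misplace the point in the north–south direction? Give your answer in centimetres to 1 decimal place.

With a 0.000004° grid the true value lies within half a step, ±0.000004°/2 = ±2e-06°, of the stored one.
North–south distance: 2e-06° × 111300 m/° = 0.2226 m.
That is 0.2226 m = 22.26 cm.

22.3 centimetres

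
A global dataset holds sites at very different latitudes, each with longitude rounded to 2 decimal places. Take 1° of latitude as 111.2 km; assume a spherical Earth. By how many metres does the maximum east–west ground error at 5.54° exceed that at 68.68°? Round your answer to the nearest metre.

Rounding to 2 decimal places leaves the longitude within ±0.005° of the true value.
At 5.54°: 0.005° × 111200 × cos 5.54° = 0.005 × 111200 × 0.9953 ≈ 553.4 m.
Error at 68.68° = 0.005° × 111200 × cos 68.68° ≈ 556 × 0.3636 = 202.15 m.
Difference: 553.4 − 202.15 = 351.25 m.

351 metres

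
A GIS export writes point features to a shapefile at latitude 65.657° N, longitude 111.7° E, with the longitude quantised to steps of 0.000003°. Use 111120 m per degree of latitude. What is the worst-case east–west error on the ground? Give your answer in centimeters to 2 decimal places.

6.87 centimeters

With a 0.000003° grid the true value lies within half a step, ±0.000003°/2 = ±1.5e-06°, of the stored one.
One degree of longitude at 65.657° is 111120 × cos 65.657° ≈ 111120 × 0.4122 = 45803.5 m.
East–west error: 1.5e-06° × 45803.5 m/° ≈ 0.0687052 m.
That is 0.0687052 m = 6.8705 cm.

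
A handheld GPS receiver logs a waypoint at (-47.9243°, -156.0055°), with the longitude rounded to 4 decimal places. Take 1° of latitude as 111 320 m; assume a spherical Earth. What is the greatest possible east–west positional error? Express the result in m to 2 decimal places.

Rounding to 4 decimal places leaves the longitude within ±5e-05° of the true value.
One degree of longitude at 47.9243° is 111320 × cos 47.9243° ≈ 111320 × 0.6701 = 74596.9 m.
So at most 5e-05° × 74596.9 ≈ 3.72984 m east–west.

3.73 m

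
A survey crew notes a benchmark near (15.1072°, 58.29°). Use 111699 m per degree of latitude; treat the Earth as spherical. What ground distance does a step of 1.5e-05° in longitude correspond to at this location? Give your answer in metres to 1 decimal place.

1.5e-05° of longitude at 15.1072° is 1.5e-05 × 111699 × cos 15.1072° ≈ 1.5e-05 × 107839 = 1.61758 m.

1.6 metres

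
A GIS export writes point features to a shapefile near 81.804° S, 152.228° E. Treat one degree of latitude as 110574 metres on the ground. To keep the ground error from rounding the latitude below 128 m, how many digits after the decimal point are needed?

3

One degree of latitude covers 110574 m.
With N decimal places the half-ulp bound is 0.5·10⁻ᴺ°, or 0.5·10⁻ᴺ × 110574 m on the ground.
Need 0.5 × 110574 × 10⁻ᴺ ≤ 128 → 10⁻ᴺ ≤ 2.315e-03, so N ≥ 2.64.
At 2 places the error can reach 553 m, but 3 places keeps it to 55.3 m.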